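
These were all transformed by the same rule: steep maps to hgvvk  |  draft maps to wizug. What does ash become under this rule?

zhs

Each pair mirrors across the alphabet (s↔h, t↔g, e↔v): positions sum to 25. Letters are reflected about the middle of the alphabet (position → 25−position): Atbash.
On ash: a↔z, s↔h, h↔s.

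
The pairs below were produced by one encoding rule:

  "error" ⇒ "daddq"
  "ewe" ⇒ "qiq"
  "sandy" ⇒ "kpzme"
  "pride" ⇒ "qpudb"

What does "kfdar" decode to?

forty

The output letters match the input read backwards, each shifted +12: error reversed is rorre. Read the word backwards and shift each letter +12.
Undoing it on kfdar: shift back: k−12=y, f−12=t, d−12=r, a−12=o, r−12=f → ytrof; then reverse → forty.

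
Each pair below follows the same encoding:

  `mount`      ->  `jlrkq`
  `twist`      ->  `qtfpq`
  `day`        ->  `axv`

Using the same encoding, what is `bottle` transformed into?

Compare letters: m→j is +23, o→l is +23, u→r is +23 — a constant shift. Each letter is shifted forward by 23 in the alphabet (a Caesar shift of +23).
Applying it to bottle: b+23=y, o+23=l, t+23=q, t+23=q, l+23=i, e+23=b.

ylqqib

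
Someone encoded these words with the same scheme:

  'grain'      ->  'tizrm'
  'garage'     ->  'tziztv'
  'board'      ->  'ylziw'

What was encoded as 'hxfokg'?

Each pair mirrors across the alphabet (g↔t, r↔i, a↔z): positions sum to 25. Letters are reflected about the middle of the alphabet (position → 25−position): Atbash.
Decoding hxfokg: h↔s, x↔c, f↔u, o↔l, k↔p, g↔t.

sculpt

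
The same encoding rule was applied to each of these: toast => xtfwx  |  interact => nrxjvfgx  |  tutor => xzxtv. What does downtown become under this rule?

htarxtar

The shift depends on letter class: consonant t→x is +4, but vowel o→t is +5. Vowels shift forward by 5 and consonants shift forward by 4.
On downtown: d(cons)+4=h, o(vowel)+5=t, w(cons)+4=a, n(cons)+4=r, t(cons)+4=x, o(vowel)+5=t, w(cons)+4=a, n(cons)+4=r.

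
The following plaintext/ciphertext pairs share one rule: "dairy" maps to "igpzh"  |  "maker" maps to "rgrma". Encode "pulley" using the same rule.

Each letter shifts forward by (position + 5), i.e. 5, 6, 7, … — the shift grows by one for each successive letter.
For pulley: p+5=u, u+6=a, l+7=s, l+8=t, e+9=n, y+10=i.

uastni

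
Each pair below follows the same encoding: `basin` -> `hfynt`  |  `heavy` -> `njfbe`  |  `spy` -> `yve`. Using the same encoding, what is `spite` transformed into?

yvnzj

The shift depends on letter class: consonant b→h is +6, but vowel a→f is +5. Two shifts are in play — +5 for a/e/i/o/u, +6 for every other letter.
Applying it to spite: s(cons)+6=y, p(cons)+6=v, i(vowel)+5=n, t(cons)+6=z, e(vowel)+5=j.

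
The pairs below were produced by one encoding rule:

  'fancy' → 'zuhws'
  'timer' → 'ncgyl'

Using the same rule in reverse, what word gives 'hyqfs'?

newly

Compare letters: f→z is +20, a→u is +20, n→h is +20 — a constant shift. Every letter moves 20 places later in the alphabet, wrapping around z→a.
Decoding hyqfs: h−20=n, y−20=e, q−20=w, f−20=l, s−20=y.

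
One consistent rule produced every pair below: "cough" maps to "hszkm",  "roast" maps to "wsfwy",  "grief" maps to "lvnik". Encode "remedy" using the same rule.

wiriic

Shifts by position in cough: pos 0: c→h (+5), pos 1: o→s (+4), pos 2: u→z (+5), pos 3: g→k (+4) — repeating every 2. A repeating key of period 2 is used — shifts +5, +4 over and over.
For remedy: r+5=w, e+4=i, m+5=r, e+4=i, d+5=i, y+4=c.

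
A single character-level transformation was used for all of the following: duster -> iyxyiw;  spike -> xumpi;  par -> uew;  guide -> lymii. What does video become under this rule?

Two shifts are in play — +4 for a/e/i/o/u, +5 for every other letter.
Applying it to video: v(cons)+5=a, i(vowel)+4=m, d(cons)+5=i, e(vowel)+4=i, o(vowel)+4=s.

amiis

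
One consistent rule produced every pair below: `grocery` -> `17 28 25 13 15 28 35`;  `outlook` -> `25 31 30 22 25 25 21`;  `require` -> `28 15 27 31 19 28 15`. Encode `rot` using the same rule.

Letters become their 1-based position plus 10 (so a→11, b→12, …).
On rot: r=18→28, o=15→25, t=20→30.

28 25 30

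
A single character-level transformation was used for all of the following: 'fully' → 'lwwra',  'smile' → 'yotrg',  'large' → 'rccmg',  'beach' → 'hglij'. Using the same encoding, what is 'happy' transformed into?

Shifts by position in fully: pos 0: f→l (+6), pos 1: u→w (+2), pos 2: l→w (+11), pos 3: l→r (+6), pos 4: y→a (+2) — repeating every 3. The shifts repeat in a cycle of length 3: positions 0,1,… shift by +6, +2, +11, then the pattern repeats.
For happy: h+6=n, a+2=c, p+11=a, p+6=v, y+2=a.

ncava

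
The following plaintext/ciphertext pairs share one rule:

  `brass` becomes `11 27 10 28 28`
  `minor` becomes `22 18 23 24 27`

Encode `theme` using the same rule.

b is letter #2 and maps to 11: an offset of 9. Each letter is replaced by its alphabet position (a=1..z=26) + 9.
Applying it to theme: t=20→29, h=8→17, e=5→14, m=13→22, e=5→14.

29 17 14 22 14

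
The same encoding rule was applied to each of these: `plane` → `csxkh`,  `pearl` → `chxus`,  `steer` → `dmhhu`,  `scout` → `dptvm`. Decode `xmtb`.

Each letter's alphabet position (a=0..z=25) is mapped through 9·x+23 mod 26 — an affine cipher.
Undoing it on xmtb: x(23)→3·(23−23)≡0=a; m(12)→3·(12−23)≡19=t; t(19)→3·(19−23)≡14=o; b(1)→3·(1−23)≡12=m (all mod 26).

atom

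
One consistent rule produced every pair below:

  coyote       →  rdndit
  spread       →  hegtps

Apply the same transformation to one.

Compare letters: c→r is +15, o→d is +15, y→n is +15 — a constant shift. It's a constant shift of +15 (ROT15).
For one: o+15=d, n+15=c, e+15=t.

dct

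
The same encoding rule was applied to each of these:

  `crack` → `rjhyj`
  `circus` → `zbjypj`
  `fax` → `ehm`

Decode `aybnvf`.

yogurt

The output letters match the input read backwards, each shifted +7: crack reversed is kcarc. Two steps: reverse the string, then apply a Caesar shift of +7.
Decoding aybnvf: shift back: a−7=t, y−7=r, b−7=u, n−7=g, v−7=o, f−7=y → trugoy; then reverse → yogurt.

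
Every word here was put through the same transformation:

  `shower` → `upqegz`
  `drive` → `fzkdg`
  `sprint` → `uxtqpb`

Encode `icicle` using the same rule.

The shifts repeat in a cycle of length 2: positions 0,1,… shift by +2, +8, then the pattern repeats.
For icicle: i+2=k, c+8=k, i+2=k, c+8=k, l+2=n, e+8=m.

kkkknm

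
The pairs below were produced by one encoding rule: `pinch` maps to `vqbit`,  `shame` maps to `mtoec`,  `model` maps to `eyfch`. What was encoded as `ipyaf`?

Treating letters as 0–25, the rule is x ↦ 23x + 14 (mod 26).
Decoding ipyaf: i(8)→17·(8−14)≡2=c; p(15)→17·(15−14)≡17=r; y(24)→17·(24−14)≡14=o; a(0)→17·(0−14)≡22=w; f(5)→17·(5−14)≡3=d (all mod 26).

crowd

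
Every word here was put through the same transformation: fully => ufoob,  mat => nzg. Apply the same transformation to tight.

Each letter is replaced by its mirror in the alphabet: a↔z, b↔y, c↔x, and so on (the Atbash cipher).
Applying it to tight: t↔g, i↔r, g↔t, h↔s, t↔g.

grtsg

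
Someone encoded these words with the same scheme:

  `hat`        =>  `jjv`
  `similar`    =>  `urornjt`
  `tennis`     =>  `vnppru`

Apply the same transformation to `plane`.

Vowels shift forward by 9 and consonants shift forward by 2.
For plane: p(cons)+2=r, l(cons)+2=n, a(vowel)+9=j, n(cons)+2=p, e(vowel)+9=n.

rnjpn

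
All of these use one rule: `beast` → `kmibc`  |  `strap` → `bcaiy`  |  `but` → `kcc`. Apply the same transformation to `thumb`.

cqcvk

The shift depends on letter class: consonant b→k is +9, but vowel e→m is +8. The rule splits by letter class: vowels +8, consonants +9.
Applying it to thumb: t(cons)+9=c, h(cons)+9=q, u(vowel)+8=c, m(cons)+9=v, b(cons)+9=k.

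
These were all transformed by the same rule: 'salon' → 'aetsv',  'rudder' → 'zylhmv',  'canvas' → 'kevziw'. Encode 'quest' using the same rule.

yymwb

Shifts by position in salon: pos 0: s→a (+8), pos 1: a→e (+4), pos 2: l→t (+8), pos 3: o→s (+4) — repeating every 2. It's a Vigenère-style cipher with numeric key [8,4]: position i shifts by key[i mod 2].
On quest: q+8=y, u+4=y, e+8=m, s+4=w, t+8=b.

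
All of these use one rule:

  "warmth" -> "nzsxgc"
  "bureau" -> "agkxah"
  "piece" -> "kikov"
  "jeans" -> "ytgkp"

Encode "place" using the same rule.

kigrv

The output letters match the input read backwards, each shifted +6: warmth reversed is htmraw. Read the word backwards and shift each letter +6.
For place: reverse → ecalp; then shift: e+6=k, c+6=i, a+6=g, l+6=r, p+6=v.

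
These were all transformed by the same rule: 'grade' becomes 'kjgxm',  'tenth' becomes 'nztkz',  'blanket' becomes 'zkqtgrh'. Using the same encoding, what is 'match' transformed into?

The output letters match the input read backwards, each shifted +6: grade reversed is edarg. Read the word backwards and shift each letter +6.
Applying it to match: reverse → hctam; then shift: h+6=n, c+6=i, t+6=z, a+6=g, m+6=s.

nizgs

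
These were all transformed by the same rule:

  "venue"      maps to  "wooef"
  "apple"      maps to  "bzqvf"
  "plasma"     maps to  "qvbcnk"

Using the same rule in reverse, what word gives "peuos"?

outer

Shifts by position in venue: pos 0: v→w (+1), pos 1: e→o (+10), pos 2: n→o (+1), pos 3: u→e (+10) — repeating every 2. A repeating key of period 2 is used — shifts +1, +10 over and over.
Decoding peuos: p−1=o, e−10=u, u−1=t, o−10=e, s−1=r.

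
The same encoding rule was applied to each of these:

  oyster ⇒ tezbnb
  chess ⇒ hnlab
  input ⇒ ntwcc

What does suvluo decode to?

Letter i (0-indexed) is shifted by i+5, so successive shifts are 5, 6, 7, ….
Reversing it on suvluo: s−5=n, u−6=o, v−7=o, l−8=d, u−9=l, o−10=e.

noodle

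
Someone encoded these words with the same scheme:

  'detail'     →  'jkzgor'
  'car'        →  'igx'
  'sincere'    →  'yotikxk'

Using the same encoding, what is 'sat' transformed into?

Each letter is shifted forward by 6 in the alphabet (a Caesar shift of +6).
For sat: s+6=y, a+6=g, t+6=z.

ygz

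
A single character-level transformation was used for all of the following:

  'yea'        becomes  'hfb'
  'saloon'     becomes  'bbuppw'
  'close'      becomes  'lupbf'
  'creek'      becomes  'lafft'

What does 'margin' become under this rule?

The shift depends on letter class: consonant y→h is +9, but vowel e→f is +1. Two shifts are in play — +1 for a/e/i/o/u, +9 for every other letter.
On margin: m(cons)+9=v, a(vowel)+1=b, r(cons)+9=a, g(cons)+9=p, i(vowel)+1=j, n(cons)+9=w.

vbapjw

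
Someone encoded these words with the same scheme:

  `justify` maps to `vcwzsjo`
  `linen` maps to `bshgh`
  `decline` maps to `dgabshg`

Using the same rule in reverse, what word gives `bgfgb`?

level

j(9)→v(21) and u(20)→c(2) fit y≡3x+20 (mod 26); the inverse of 3 mod 26 is 9. This is an affine cipher: with a=0,…,z=25, each position x becomes (3x+20) mod 26.
Undoing it on bgfgb: b(1)→9·(1−20)≡11=l; g(6)→9·(6−20)≡4=e; f(5)→9·(5−20)≡21=v; g(6)→9·(6−20)≡4=e; b(1)→9·(1−20)≡11=l (all mod 26).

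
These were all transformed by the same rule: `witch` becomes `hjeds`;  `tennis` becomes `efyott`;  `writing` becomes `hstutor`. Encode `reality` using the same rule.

Shifts by position in witch: pos 0: w→h (+11), pos 1: i→j (+1), pos 2: t→e (+11), pos 3: c→d (+1) — repeating every 2. It's a Vigenère-style cipher with numeric key [11,1]: position i shifts by key[i mod 2].
For reality: r+11=c, e+1=f, a+11=l, l+1=m, i+11=t, t+1=u, y+11=j.

cflmtuj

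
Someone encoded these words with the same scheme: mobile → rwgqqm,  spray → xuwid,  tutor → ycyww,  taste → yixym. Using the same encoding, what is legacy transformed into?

qmlihd

The shift depends on letter class: consonant m→r is +5, but vowel o→w is +8. The rule splits by letter class: vowels +8, consonants +5.
For legacy: l(cons)+5=q, e(vowel)+8=m, g(cons)+5=l, a(vowel)+8=i, c(cons)+5=h, y(cons)+5=d.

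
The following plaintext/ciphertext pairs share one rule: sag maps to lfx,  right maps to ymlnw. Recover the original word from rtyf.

atom

The word is reversed, then every letter is shifted forward by 5.
Decoding rtyf: shift back: r−5=m, t−5=o, y−5=t, f−5=a → mota; then reverse → atom.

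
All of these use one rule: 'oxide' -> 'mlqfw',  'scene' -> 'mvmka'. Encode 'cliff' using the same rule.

Two steps: reverse the string, then apply a Caesar shift of +8.
For cliff: reverse → ffilc; then shift: f+8=n, f+8=n, i+8=q, l+8=t, c+8=k.

nnqtk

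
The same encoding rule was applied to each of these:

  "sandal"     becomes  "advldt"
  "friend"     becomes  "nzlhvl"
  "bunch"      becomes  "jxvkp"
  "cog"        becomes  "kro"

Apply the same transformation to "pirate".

The shift depends on letter class: consonant s→a is +8, but vowel a→d is +3. Two shifts are in play — +3 for a/e/i/o/u, +8 for every other letter.
Applying it to pirate: p(cons)+8=x, i(vowel)+3=l, r(cons)+8=z, a(vowel)+3=d, t(cons)+8=b, e(vowel)+3=h.

xlzdbh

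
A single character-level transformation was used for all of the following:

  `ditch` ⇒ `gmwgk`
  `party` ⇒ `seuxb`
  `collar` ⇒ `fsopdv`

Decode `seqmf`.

Shifts by position in ditch: pos 0: d→g (+3), pos 1: i→m (+4), pos 2: t→w (+3), pos 3: c→g (+4) — repeating every 2. A repeating key of period 2 is used — shifts +3, +4 over and over.
Undoing it on seqmf: s−3=p, e−4=a, q−3=n, m−4=i, f−3=c.

panic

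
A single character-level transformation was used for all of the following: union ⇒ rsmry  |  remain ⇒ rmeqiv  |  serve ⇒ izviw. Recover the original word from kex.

The output letters match the input read backwards, each shifted +4: union reversed is noinu. The word is reversed, then every letter is shifted forward by 4.
Undoing it on kex: shift back: k−4=g, e−4=a, x−4=t → gat; then reverse → tag.

tag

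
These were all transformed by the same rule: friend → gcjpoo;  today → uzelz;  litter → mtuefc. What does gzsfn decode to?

forum

Shifts by position in friend: pos 0: f→g (+1), pos 1: r→c (+11), pos 2: i→j (+1), pos 3: e→p (+11) — repeating every 2. A repeating key of period 2 is used — shifts +1, +11 over and over.
Decoding gzsfn: g−1=f, z−11=o, s−1=r, f−11=u, n−1=m.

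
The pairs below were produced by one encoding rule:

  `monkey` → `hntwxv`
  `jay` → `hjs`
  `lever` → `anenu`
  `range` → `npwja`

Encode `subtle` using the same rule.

nuckdb

The output letters match the input read backwards, each shifted +9: monkey reversed is yeknom. Two steps: reverse the string, then apply a Caesar shift of +9.
For subtle: reverse → eltbus; then shift: e+9=n, l+9=u, t+9=c, b+9=k, u+9=d, s+9=b.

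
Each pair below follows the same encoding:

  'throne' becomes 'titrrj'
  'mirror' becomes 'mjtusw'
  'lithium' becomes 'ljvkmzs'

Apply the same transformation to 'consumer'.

In throne: t→t is +0, h→i is +1, r→t is +2, o→r is +3 — the shift increases by 1 each position. Each letter shifts forward by its position index (0, 1, 2, …) — the shift grows by one for each successive letter.
On consumer: c+0=c, o+1=p, n+2=p, s+3=v, u+4=y, m+5=r, e+6=k, r+7=y.

cppvyrky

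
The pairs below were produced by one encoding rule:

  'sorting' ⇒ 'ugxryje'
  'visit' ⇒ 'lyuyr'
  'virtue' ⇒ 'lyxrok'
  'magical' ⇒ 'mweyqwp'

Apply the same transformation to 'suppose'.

s(18)→u(20) and o(14)→g(6) fit y≡23x+22 (mod 26); the inverse of 23 mod 26 is 17. This is an affine cipher: with a=0,…,z=25, each position x becomes (23x+22) mod 26.
On suppose: s(18)→23·18+22≡20=u; u(20)→23·20+22≡14=o; p(15)→23·15+22≡3=d; p(15)→23·15+22≡3=d; o(14)→23·14+22≡6=g; s(18)→23·18+22≡20=u; e(4)→23·4+22≡10=k (all mod 26).

uoddguk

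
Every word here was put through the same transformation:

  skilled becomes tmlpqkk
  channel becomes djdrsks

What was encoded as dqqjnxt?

confirm

Letter i (0-indexed) is shifted by i+1, so successive shifts are 1, 2, 3, ….
Reversing it on dqqjnxt: d−1=c, q−2=o, q−3=n, j−4=f, n−5=i, x−6=r, t−7=m.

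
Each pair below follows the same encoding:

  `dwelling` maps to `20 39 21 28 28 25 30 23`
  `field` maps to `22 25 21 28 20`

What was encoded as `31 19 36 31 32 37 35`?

d is letter #4 and maps to 20: an offset of 16. The number is (letter's place in the alphabet, a=1) + 16.
Undoing it on 31 19 36 31 32 37 35: 31→(31−16)÷1=15=o, 19→(19−16)÷1=3=c, 36→(36−16)÷1=20=t, 31→(31−16)÷1=15=o, 32→(32−16)÷1=16=p, 37→(37−16)÷1=21=u, 35→(35−16)÷1=19=s.

octopus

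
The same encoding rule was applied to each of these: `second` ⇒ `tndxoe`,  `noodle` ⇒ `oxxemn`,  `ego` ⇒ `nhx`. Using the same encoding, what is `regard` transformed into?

Two shifts are in play — +9 for a/e/i/o/u, +1 for every other letter.
For regard: r(cons)+1=s, e(vowel)+9=n, g(cons)+1=h, a(vowel)+9=j, r(cons)+1=s, d(cons)+1=e.

snhjse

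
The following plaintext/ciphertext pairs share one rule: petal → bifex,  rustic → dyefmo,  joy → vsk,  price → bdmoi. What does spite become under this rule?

ebmfi

The shift depends on letter class: consonant p→b is +12, but vowel e→i is +4. Two shifts are in play — +4 for a/e/i/o/u, +12 for every other letter.
For spite: s(cons)+12=e, p(cons)+12=b, i(vowel)+4=m, t(cons)+12=f, e(vowel)+4=i.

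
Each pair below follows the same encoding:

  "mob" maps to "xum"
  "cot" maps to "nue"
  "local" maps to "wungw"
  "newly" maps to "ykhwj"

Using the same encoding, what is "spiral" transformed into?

daocgw

Two shifts are in play — +6 for a/e/i/o/u, +11 for every other letter.
For spiral: s(cons)+11=d, p(cons)+11=a, i(vowel)+6=o, r(cons)+11=c, a(vowel)+6=g, l(cons)+11=w.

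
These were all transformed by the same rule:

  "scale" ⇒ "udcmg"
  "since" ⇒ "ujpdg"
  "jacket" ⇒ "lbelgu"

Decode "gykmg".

exile

Shifts by position in scale: pos 0: s→u (+2), pos 1: c→d (+1), pos 2: a→c (+2), pos 3: l→m (+1) — repeating every 2. It's a Vigenère-style cipher with numeric key [2,1]: position i shifts by key[i mod 2].
Undoing it on gykmg: g−2=e, y−1=x, k−2=i, m−1=l, g−2=e.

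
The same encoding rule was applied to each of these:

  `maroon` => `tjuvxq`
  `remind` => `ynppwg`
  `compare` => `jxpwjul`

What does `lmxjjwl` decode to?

educate

Shifts by position in maroon: pos 0: m→t (+7), pos 1: a→j (+9), pos 2: r→u (+3), pos 3: o→v (+7), pos 4: o→x (+9), pos 5: n→q (+3) — repeating every 3. The shifts repeat in a cycle of length 3: positions 0,1,… shift by +7, +9, +3, then the pattern repeats.
Undoing it on lmxjjwl: l−7=e, m−9=d, x−3=u, j−7=c, j−9=a, w−3=t, l−7=e.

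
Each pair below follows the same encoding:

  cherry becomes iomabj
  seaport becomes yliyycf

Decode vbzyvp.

purple

In cherry: c→i is +6, h→o is +7, e→m is +8, r→a is +9 — the shift increases by 1 each position. The shift increases by 1 at each position, starting from +6: 6, 7, 8, ….
Reversing it on vbzyvp: v−6=p, b−7=u, z−8=r, y−9=p, v−10=l, p−11=e.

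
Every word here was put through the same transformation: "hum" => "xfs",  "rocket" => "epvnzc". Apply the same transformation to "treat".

elpce

The output letters match the input read backwards, each shifted +11: hum reversed is muh. Two steps: reverse the string, then apply a Caesar shift of +11.
Applying it to treat: reverse → taert; then shift: t+11=e, a+11=l, e+11=p, r+11=c, t+11=e.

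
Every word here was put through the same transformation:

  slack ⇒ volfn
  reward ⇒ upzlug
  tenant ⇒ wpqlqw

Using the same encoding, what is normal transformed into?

The rule splits by letter class: vowels +11, consonants +3.
On normal: n(cons)+3=q, o(vowel)+11=z, r(cons)+3=u, m(cons)+3=p, a(vowel)+11=l, l(cons)+3=o.

qzuplo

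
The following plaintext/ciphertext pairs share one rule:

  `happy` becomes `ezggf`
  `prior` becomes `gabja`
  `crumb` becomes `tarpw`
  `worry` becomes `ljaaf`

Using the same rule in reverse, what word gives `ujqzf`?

today

h(7)→e(4) and a(0)→z(25) fit y≡23x+25 (mod 26); the inverse of 23 mod 26 is 17. Each letter's alphabet position (a=0..z=25) is mapped through 23·x+25 mod 26 — an affine cipher.
Decoding ujqzf: u(20)→17·(20−25)≡19=t; j(9)→17·(9−25)≡14=o; q(16)→17·(16−25)≡3=d; z(25)→17·(25−25)≡0=a; f(5)→17·(5−25)≡24=y (all mod 26).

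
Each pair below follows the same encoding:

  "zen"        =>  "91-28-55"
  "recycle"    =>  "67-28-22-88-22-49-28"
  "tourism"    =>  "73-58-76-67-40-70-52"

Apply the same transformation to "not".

z(#26)→91 and e(#5)→28: differences scale by 3, so n = 3·pos + 13. The formula is n = 3×(alphabet index, a=1) + 13.
Applying it to not: n=14→55, o=15→58, t=20→73.

55-58-73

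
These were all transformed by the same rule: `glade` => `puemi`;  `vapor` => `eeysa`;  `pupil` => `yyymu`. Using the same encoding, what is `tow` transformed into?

The shift depends on letter class: consonant g→p is +9, but vowel a→e is +4. Vowels shift forward by 4 and consonants shift forward by 9.
On tow: t(cons)+9=c, o(vowel)+4=s, w(cons)+9=f.

csf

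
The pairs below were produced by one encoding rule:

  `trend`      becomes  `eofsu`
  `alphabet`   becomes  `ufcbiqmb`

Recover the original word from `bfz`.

Two steps: reverse the string, then apply a Caesar shift of +1.
Reversing it on bfz: shift back: b−1=a, f−1=e, z−1=y → aey; then reverse → yea.

yea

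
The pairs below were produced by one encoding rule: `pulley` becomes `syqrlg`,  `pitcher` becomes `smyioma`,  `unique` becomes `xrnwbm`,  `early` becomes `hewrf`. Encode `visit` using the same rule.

In pulley: p→s is +3, u→y is +4, l→q is +5, l→r is +6 — the shift increases by 1 each position. Letter i (0-indexed) is shifted by i+3, so successive shifts are 3, 4, 5, ….
On visit: v+3=y, i+4=m, s+5=x, i+6=o, t+7=a.

ymxoa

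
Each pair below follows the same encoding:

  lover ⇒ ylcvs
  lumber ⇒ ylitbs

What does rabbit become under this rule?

The output letters match the input read backwards, each shifted +7: lover reversed is revol. The word is reversed, then every letter is shifted forward by 7.
Applying it to rabbit: reverse → tibbar; then shift: t+7=a, i+7=p, b+7=i, b+7=i, a+7=h, r+7=y.

apiihy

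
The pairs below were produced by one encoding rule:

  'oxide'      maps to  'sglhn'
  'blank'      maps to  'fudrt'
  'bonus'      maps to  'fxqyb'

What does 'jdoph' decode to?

fully

A repeating key of period 3 is used — shifts +4, +9, +3 over and over.
Decoding jdoph: j−4=f, d−9=u, o−3=l, p−4=l, h−9=y.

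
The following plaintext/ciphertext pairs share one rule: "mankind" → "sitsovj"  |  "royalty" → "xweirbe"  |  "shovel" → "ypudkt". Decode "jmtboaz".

It's a Vigenère-style cipher with numeric key [6,8]: position i shifts by key[i mod 2].
Decoding jmtboaz: j−6=d, m−8=e, t−6=n, b−8=t, o−6=i, a−8=s, z−6=t.

dentist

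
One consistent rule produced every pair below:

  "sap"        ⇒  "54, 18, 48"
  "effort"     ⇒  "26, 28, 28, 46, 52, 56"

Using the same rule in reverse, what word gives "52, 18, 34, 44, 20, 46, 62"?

Each letter becomes 2×(its alphabet position, a=1..z=26) + 16.
Reversing it on 52, 18, 34, 44, 20, 46, 62: 52→(52−16)÷2=18=r, 18→(18−16)÷2=1=a, 34→(34−16)÷2=9=i, 44→(44−16)÷2=14=n, 20→(20−16)÷2=2=b, 46→(46−16)÷2=15=o, 62→(62−16)÷2=23=w.

rainbow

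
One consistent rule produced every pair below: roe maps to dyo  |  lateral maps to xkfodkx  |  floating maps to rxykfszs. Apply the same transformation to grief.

The shift depends on letter class: consonant r→d is +12, but vowel o→y is +10. The rule splits by letter class: vowels +10, consonants +12.
Applying it to grief: g(cons)+12=s, r(cons)+12=d, i(vowel)+10=s, e(vowel)+10=o, f(cons)+12=r.

sdsor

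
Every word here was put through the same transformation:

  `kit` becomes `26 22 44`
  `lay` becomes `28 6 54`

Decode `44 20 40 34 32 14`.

k(#11)→26 and i(#9)→22: differences scale by 2, so n = 2·pos + 4. Each letter becomes 2×(its alphabet position, a=1..z=26) + 4.
Reversing it on 44 20 40 34 32 14: 44→(44−4)÷2=20=t, 20→(20−4)÷2=8=h, 40→(40−4)÷2=18=r, 34→(34−4)÷2=15=o, 32→(32−4)÷2=14=n, 14→(14−4)÷2=5=e.

throne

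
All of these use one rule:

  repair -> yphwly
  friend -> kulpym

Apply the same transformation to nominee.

lluptvu

The output letters match the input read backwards, each shifted +7: repair reversed is riaper. The word is reversed, then every letter is shifted forward by 7.
Applying it to nominee: reverse → eenimon; then shift: e+7=l, e+7=l, n+7=u, i+7=p, m+7=t, o+7=v, n+7=u.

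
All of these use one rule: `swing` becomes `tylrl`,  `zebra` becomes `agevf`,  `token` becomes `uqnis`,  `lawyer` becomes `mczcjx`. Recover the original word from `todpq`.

In swing: s→t is +1, w→y is +2, i→l is +3, n→r is +4 — the shift increases by 1 each position. Letter i (0-indexed) is shifted by i+1, so successive shifts are 1, 2, 3, ….
Reversing it on todpq: t−1=s, o−2=m, d−3=a, p−4=l, q−5=l.

small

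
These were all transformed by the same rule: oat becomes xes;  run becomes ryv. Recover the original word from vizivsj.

forever

The output letters match the input read backwards, each shifted +4: oat reversed is tao. The word is reversed, then every letter is shifted forward by 4.
Undoing it on vizivsj: shift back: v−4=r, i−4=e, z−4=v, i−4=e, v−4=r, s−4=o, j−4=f → reverof; then reverse → forever.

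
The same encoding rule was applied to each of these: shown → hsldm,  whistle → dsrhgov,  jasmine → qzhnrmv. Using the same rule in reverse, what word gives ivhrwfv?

residue

Each pair mirrors across the alphabet (s↔h, h↔s, o↔l): positions sum to 25. Each letter is replaced by its mirror in the alphabet: a↔z, b↔y, c↔x, and so on (the Atbash cipher).
Undoing it on ivhrwfv: i↔r, v↔e, h↔s, r↔i, w↔d, f↔u, v↔e.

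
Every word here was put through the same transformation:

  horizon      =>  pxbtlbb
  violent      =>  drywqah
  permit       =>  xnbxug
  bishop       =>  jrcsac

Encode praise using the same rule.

Each letter shifts forward by (position + 8), i.e. 8, 9, 10, … — the shift grows by one for each successive letter.
Applying it to praise: p+8=x, r+9=a, a+10=k, i+11=t, s+12=e, e+13=r.

xakter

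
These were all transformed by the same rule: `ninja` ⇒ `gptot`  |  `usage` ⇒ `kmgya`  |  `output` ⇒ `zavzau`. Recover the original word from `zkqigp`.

The output letters match the input read backwards, each shifted +6: ninja reversed is ajnin. Read the word backwards and shift each letter +6.
Reversing it on zkqigp: shift back: z−6=t, k−6=e, q−6=k, i−6=c, g−6=a, p−6=j → tekcaj; then reverse → jacket.

jacket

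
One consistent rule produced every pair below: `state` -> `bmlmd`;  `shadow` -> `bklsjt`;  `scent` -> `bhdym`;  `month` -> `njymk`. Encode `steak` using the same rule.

s(18)→b(1) and t(19)→m(12) fit y≡11x+11 (mod 26); the inverse of 11 mod 26 is 19. This is an affine cipher: with a=0,…,z=25, each position x becomes (11x+11) mod 26.
Applying it to steak: s(18)→11·18+11≡1=b; t(19)→11·19+11≡12=m; e(4)→11·4+11≡3=d; a(0)→11·0+11≡11=l; k(10)→11·10+11≡17=r (all mod 26).

bmdlr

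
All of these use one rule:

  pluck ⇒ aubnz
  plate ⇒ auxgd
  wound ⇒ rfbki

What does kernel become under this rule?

zdqkdu

p(15)→a(0) and l(11)→u(20) fit y≡21x+23 (mod 26); the inverse of 21 mod 26 is 5. This is an affine cipher: with a=0,…,z=25, each position x becomes (21x+23) mod 26.
Applying it to kernel: k(10)→21·10+23≡25=z; e(4)→21·4+23≡3=d; r(17)→21·17+23≡16=q; n(13)→21·13+23≡10=k; e(4)→21·4+23≡3=d; l(11)→21·11+23≡20=u (all mod 26).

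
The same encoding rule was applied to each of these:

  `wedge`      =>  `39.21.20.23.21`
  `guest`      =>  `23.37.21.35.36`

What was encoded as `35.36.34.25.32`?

strip

w is letter #23 and maps to 39: an offset of 16. The number is (letter's place in the alphabet, a=1) + 16.
Decoding 35.36.34.25.32: 35→(35−16)÷1=19=s, 36→(36−16)÷1=20=t, 34→(34−16)÷1=18=r, 25→(25−16)÷1=9=i, 32→(32−16)÷1=16=p.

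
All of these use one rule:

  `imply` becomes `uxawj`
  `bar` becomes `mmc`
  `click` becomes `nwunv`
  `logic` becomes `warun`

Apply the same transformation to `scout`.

dnage

The shift depends on letter class: consonant m→x is +11, but vowel i→u is +12. Vowels shift forward by 12 and consonants shift forward by 11.
On scout: s(cons)+11=d, c(cons)+11=n, o(vowel)+12=a, u(vowel)+12=g, t(cons)+11=e.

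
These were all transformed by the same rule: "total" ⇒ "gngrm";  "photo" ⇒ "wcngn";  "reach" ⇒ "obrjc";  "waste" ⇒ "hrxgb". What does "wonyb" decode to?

t(19)→g(6) and o(14)→n(13) fit y≡9x+17 (mod 26); the inverse of 9 mod 26 is 3. Treating letters as 0–25, the rule is x ↦ 9x + 17 (mod 26).
Undoing it on wonyb: w(22)→3·(22−17)≡15=p; o(14)→3·(14−17)≡17=r; n(13)→3·(13−17)≡14=o; y(24)→3·(24−17)≡21=v; b(1)→3·(1−17)≡4=e (all mod 26).

prove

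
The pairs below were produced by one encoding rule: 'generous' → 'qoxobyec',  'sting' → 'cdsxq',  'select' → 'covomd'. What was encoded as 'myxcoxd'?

consent

Compare letters: g→q is +10, e→o is +10, n→x is +10 — a constant shift. This is a Caesar cipher with shift 10.
Decoding myxcoxd: m−10=c, y−10=o, x−10=n, c−10=s, o−10=e, x−10=n, d−10=t.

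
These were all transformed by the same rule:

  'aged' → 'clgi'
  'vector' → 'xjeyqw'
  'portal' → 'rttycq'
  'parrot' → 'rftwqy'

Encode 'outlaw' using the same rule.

It's a Vigenère-style cipher with numeric key [2,5]: position i shifts by key[i mod 2].
For outlaw: o+2=q, u+5=z, t+2=v, l+5=q, a+2=c, w+5=b.

qzvqcb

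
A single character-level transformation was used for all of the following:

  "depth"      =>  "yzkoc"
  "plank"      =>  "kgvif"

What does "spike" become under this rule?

nkdfz

Compare letters: d→y is +21, e→z is +21, p→k is +21 — a constant shift. This is a Caesar cipher with shift 21.
On spike: s+21=n, p+21=k, i+21=d, k+21=f, e+21=z.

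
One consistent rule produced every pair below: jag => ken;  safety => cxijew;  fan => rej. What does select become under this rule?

The output letters match the input read backwards, each shifted +4: jag reversed is gaj. Read the word backwards and shift each letter +4.
Applying it to select: reverse → tceles; then shift: t+4=x, c+4=g, e+4=i, l+4=p, e+4=i, s+4=w.

xgipiw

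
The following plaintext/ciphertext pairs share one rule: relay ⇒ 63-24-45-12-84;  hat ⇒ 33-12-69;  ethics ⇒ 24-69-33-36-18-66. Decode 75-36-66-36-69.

r(#18)→63 and e(#5)→24: differences scale by 3, so n = 3·pos + 9. The formula is n = 3×(alphabet index, a=1) + 9.
Reversing it on 75-36-66-36-69: 75→(75−9)÷3=22=v, 36→(36−9)÷3=9=i, 66→(66−9)÷3=19=s, 36→(36−9)÷3=9=i, 69→(69−9)÷3=20=t.

visit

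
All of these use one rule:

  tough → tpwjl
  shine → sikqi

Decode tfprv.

The shift increases by 1 at each position, starting from +0: 0, 1, 2, ….
Undoing it on tfprv: t−0=t, f−1=e, p−2=n, r−3=o, v−4=r.

tenor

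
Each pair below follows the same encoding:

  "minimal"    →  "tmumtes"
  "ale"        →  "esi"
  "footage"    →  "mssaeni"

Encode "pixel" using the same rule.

The rule splits by letter class: vowels +4, consonants +7.
On pixel: p(cons)+7=w, i(vowel)+4=m, x(cons)+7=e, e(vowel)+4=i, l(cons)+7=s.

wmeis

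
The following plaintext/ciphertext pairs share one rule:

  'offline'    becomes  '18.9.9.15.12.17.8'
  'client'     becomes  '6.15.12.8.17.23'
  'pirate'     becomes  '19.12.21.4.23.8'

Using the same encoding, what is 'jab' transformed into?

13.4.5

o is letter #15 and maps to 18: an offset of 3. The number is (letter's place in the alphabet, a=1) + 3.
For jab: j=10→13, a=1→4, b=2→5.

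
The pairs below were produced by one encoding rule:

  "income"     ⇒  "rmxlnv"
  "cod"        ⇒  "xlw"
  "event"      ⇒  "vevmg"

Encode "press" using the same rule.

Each letter is replaced by its mirror in the alphabet: a↔z, b↔y, c↔x, and so on (the Atbash cipher).
For press: p↔k, r↔i, e↔v, s↔h, s↔h.

kivhh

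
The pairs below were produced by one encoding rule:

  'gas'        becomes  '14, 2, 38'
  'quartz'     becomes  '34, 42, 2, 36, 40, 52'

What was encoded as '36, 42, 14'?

rug

g(#7)→14 and a(#1)→2: differences scale by 2, so n = 2·pos + 0. Each letter becomes 2×(its alphabet position, a=1..z=26).
Decoding 36, 42, 14: 36→(36−0)÷2=18=r, 42→(42−0)÷2=21=u, 14→(14−0)÷2=7=g.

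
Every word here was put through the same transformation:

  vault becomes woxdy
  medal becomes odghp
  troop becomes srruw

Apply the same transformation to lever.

uhyho

The output letters match the input read backwards, each shifted +3: vault reversed is tluav. The word is reversed, then every letter is shifted forward by 3.
For lever: reverse → revel; then shift: r+3=u, e+3=h, v+3=y, e+3=h, l+3=o.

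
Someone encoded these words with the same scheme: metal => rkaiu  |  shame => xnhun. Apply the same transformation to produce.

In metal: m→r is +5, e→k is +6, t→a is +7, a→i is +8 — the shift increases by 1 each position. Letter i (0-indexed) is shifted by i+5, so successive shifts are 5, 6, 7, ….
For produce: p+5=u, r+6=x, o+7=v, d+8=l, u+9=d, c+10=m, e+11=p.

uxvldmp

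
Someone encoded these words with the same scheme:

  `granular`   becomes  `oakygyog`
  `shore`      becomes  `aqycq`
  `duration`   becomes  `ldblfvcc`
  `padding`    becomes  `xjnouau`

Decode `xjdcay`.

patrol

In granular: g→o is +8, r→a is +9, a→k is +10, n→y is +11 — the shift increases by 1 each position. The shift increases by 1 at each position, starting from +8: 8, 9, 10, ….
Undoing it on xjdcay: x−8=p, j−9=a, d−10=t, c−11=r, a−12=o, y−13=l.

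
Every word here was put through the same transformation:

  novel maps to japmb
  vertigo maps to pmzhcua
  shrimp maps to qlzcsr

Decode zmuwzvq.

This is an affine cipher: with a=0,…,z=25, each position x becomes (17x+22) mod 26.
Reversing it on zmuwzvq: z(25)→23·(25−22)≡17=r; m(12)→23·(12−22)≡4=e; u(20)→23·(20−22)≡6=g; w(22)→23·(22−22)≡0=a; z(25)→23·(25−22)≡17=r; v(21)→23·(21−22)≡3=d; q(16)→23·(16−22)≡18=s (all mod 26).

regards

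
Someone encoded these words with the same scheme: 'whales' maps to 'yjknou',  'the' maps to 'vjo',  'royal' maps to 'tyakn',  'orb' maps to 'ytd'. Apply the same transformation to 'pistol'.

rsuvyn

The shift depends on letter class: consonant w→y is +2, but vowel a→k is +10. Vowels shift forward by 10 and consonants shift forward by 2.
Applying it to pistol: p(cons)+2=r, i(vowel)+10=s, s(cons)+2=u, t(cons)+2=v, o(vowel)+10=y, l(cons)+2=n.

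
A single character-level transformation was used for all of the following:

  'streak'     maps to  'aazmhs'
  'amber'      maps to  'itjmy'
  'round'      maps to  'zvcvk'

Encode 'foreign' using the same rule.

nvzmpov

Shifts by position in streak: pos 0: s→a (+8), pos 1: t→a (+7), pos 2: r→z (+8), pos 3: e→m (+8), pos 4: a→h (+7), pos 5: k→s (+8) — repeating every 3. The shifts repeat in a cycle of length 3: positions 0,1,… shift by +8, +7, +8, then the pattern repeats.
For foreign: f+8=n, o+7=v, r+8=z, e+8=m, i+7=p, g+8=o, n+8=v.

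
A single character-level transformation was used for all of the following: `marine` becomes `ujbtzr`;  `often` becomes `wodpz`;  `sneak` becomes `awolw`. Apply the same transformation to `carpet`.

In marine: m→u is +8, a→j is +9, r→b is +10, i→t is +11 — the shift increases by 1 each position. The shift increases by 1 at each position, starting from +8: 8, 9, 10, ….
Applying it to carpet: c+8=k, a+9=j, r+10=b, p+11=a, e+12=q, t+13=g.

kjbaqg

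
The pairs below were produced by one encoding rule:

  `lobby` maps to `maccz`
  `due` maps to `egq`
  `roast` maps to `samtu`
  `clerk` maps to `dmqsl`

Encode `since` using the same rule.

Vowels shift forward by 12 and consonants shift forward by 1.
On since: s(cons)+1=t, i(vowel)+12=u, n(cons)+1=o, c(cons)+1=d, e(vowel)+12=q.

tuodq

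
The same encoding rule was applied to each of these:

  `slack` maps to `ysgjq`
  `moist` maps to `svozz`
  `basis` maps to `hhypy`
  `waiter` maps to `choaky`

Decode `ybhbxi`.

suburb

Shifts by position in slack: pos 0: s→y (+6), pos 1: l→s (+7), pos 2: a→g (+6), pos 3: c→j (+7) — repeating every 2. The shifts repeat in a cycle of length 2: positions 0,1,… shift by +6, +7, then the pattern repeats.
Decoding ybhbxi: y−6=s, b−7=u, h−6=b, b−7=u, x−6=r, i−7=b.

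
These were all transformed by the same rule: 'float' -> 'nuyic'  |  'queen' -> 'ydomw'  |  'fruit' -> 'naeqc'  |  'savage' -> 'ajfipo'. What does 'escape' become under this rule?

mbmiyo

Shifts by position in float: pos 0: f→n (+8), pos 1: l→u (+9), pos 2: o→y (+10), pos 3: a→i (+8), pos 4: t→c (+9) — repeating every 3. A repeating key of period 3 is used — shifts +8, +9, +10 over and over.
For escape: e+8=m, s+9=b, c+10=m, a+8=i, p+9=y, e+10=o.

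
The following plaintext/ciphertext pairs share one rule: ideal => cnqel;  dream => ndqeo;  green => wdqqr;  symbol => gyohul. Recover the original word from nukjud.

doctor

i(8)→c(2) and d(3)→n(13) fit y≡3x+4 (mod 26); the inverse of 3 mod 26 is 9. Treating letters as 0–25, the rule is x ↦ 3x + 4 (mod 26).
Reversing it on nukjud: n(13)→9·(13−4)≡3=d; u(20)→9·(20−4)≡14=o; k(10)→9·(10−4)≡2=c; j(9)→9·(9−4)≡19=t; u(20)→9·(20−4)≡14=o; d(3)→9·(3−4)≡17=r (all mod 26).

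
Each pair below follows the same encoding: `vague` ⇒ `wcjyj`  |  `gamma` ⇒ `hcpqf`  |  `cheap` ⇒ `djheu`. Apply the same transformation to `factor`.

Letter i (0-indexed) is shifted by i+1, so successive shifts are 1, 2, 3, ….
Applying it to factor: f+1=g, a+2=c, c+3=f, t+4=x, o+5=t, r+6=x.

gcfxtx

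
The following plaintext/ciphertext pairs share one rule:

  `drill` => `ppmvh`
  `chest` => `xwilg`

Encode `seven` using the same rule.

riziw

The word is reversed, then every letter is shifted forward by 4.
Applying it to seven: reverse → neves; then shift: n+4=r, e+4=i, v+4=z, e+4=i, s+4=w.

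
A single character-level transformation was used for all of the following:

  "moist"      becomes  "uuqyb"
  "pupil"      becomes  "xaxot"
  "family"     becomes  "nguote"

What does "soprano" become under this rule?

Shifts by position in moist: pos 0: m→u (+8), pos 1: o→u (+6), pos 2: i→q (+8), pos 3: s→y (+6) — repeating every 2. It's a Vigenère-style cipher with numeric key [8,6]: position i shifts by key[i mod 2].
Applying it to soprano: s+8=a, o+6=u, p+8=x, r+6=x, a+8=i, n+6=t, o+8=w.

auxxitw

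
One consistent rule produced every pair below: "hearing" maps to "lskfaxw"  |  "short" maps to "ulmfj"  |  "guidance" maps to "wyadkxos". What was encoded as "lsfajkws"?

h(7)→l(11) and e(4)→s(18) fit y≡15x+10 (mod 26); the inverse of 15 mod 26 is 7. Each letter's alphabet position (a=0..z=25) is mapped through 15·x+10 mod 26 — an affine cipher.
Reversing it on lsfajkws: l(11)→7·(11−10)≡7=h; s(18)→7·(18−10)≡4=e; f(5)→7·(5−10)≡17=r; a(0)→7·(0−10)≡8=i; j(9)→7·(9−10)≡19=t; k(10)→7·(10−10)≡0=a; w(22)→7·(22−10)≡6=g; s(18)→7·(18−10)≡4=e (all mod 26).

heritage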